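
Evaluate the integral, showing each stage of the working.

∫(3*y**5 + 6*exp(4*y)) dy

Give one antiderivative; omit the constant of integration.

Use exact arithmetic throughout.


Step 1. Rewrite: now ∫(3*y**5) dy + ∫(6*exp(4*y)) dy.
Step 2. Evaluate the standard form: now y**6/2 + ∫(6*exp(4*y)) dy.
Step 3. Evaluate the standard form: now y**6/2 + 3*exp(4*y)/2.
Answer: y**6/2 + 3*exp(4*y)/2.


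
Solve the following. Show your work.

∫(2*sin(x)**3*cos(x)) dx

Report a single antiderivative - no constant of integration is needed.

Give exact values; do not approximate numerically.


Step 1. Substitute u = sin(x), turning ∫(2*sin(x)**3*cos(x)) dx into ∫(2*u**3) du: now ∫(2*u**3) du.
Step 2. Evaluate the standard form: now u**4/2.
Step 3. Substitute back u = sin(x): now sin(x)**4/2.
Answer: sin(x)**4/2.


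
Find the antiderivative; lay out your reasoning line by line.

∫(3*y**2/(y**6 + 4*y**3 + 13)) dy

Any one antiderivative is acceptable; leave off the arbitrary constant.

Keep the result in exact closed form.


Step 1. Substitute u = y**3 + 2, turning ∫(3*y**2/(y**6 + 4*y**3 + 13)) dy into ∫(1/(u**2 + 9)) du: now ∫(1/(u**2 + 9)) du.
Step 2. Evaluate the standard form: now atan(u/3)/3.
Step 3. Substitute back u = y**3 + 2: now atan(y**3/3 + 2/3)/3.
Answer: atan(y**3/3 + 2/3)/3.


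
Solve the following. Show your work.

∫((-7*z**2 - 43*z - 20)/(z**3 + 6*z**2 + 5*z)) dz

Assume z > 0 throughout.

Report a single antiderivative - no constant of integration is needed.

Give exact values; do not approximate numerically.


Step 1. Decompose ∫((-7*z**2 - 43*z - 20)/(z**3 + 6*z**2 + 5*z)) dz by partial fractions, (-7*z**2 - 43*z - 20)/(z**3 + 6*z**2 + 5*z) = 1/(z + 5) - 4/(z + 1) - 4/z: now ∫(-4/z) dz + ∫(-4/(z + 1)) dz + ∫(1/(z + 5)) dz.
Step 2. Evaluate the standard form [assuming z > 0]: now -4*log(z) + ∫(-4/(z + 1)) dz + ∫(1/(z + 5)) dz.
Step 3. Evaluate the standard form [assuming z > -5]: now -4*log(z) + log(z + 5) + ∫(-4/(z + 1)) dz.
Step 4. Evaluate the standard form [assuming z > -1]: now -4*log(z) - 4*log(z + 1) + log(z + 5).
Answer: -4*log(z) - 4*log(z + 1) + log(z + 5).


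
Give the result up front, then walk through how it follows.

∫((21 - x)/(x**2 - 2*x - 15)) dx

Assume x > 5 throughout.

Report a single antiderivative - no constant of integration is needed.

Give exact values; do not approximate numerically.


The answer is 2*log(x - 5) - 3*log(x + 3).
Step 1. Decompose ∫((21 - x)/(x**2 - 2*x - 15)) dx by partial fractions, (21 - x)/(x**2 - 2*x - 15) = -3/(x + 3) + 2/(x - 5): now ∫(2/(x - 5)) dx + ∫(-3/(x + 3)) dx.
Step 2. Evaluate the standard form [assuming x > 5]: now 2*log(x - 5) + ∫(-3/(x + 3)) dx.
Step 3. Evaluate the standard form [assuming x > -3]: now 2*log(x - 5) - 3*log(x + 3).
Answer: 2*log(x - 5) - 3*log(x + 3).


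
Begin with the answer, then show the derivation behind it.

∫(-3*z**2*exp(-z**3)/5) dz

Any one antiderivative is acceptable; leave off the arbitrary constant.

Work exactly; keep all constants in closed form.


The answer is exp(-z**3)/5.
Step 1. Substitute u = z**3, turning ∫(-3*z**2*exp(-z**3)/5) dz into ∫(-exp(-u)/5) du: now ∫(-exp(-u)/5) du.
Step 2. Evaluate the standard form: now exp(-u)/5.
Step 3. Substitute back u = z**3: now exp(-z**3)/5.
Answer: exp(-z**3)/5.


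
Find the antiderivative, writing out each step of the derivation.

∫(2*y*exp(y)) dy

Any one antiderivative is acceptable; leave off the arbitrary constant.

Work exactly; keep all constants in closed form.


Step 1. Integrate ∫(2*y*exp(y)) dy by parts with u = y, dv = (2*exp(y)) dy, so v = 2*exp(y): now 2*y*exp(y) + ∫(-2*exp(y)) dy.
Step 2. Evaluate the standard form: now 2*y*exp(y) - 2*exp(y).
Answer: 2*y*exp(y) - 2*exp(y).


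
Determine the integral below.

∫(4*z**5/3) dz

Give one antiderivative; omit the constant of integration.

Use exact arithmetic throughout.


Answer: 2*z**6/9.


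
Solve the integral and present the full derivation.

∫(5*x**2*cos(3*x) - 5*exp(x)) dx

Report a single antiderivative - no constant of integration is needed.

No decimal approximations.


Step 1. Rewrite: now ∫(5*x**2*cos(3*x)) dx + ∫(-5*exp(x)) dx.
Step 2. Integrate ∫(5*x**2*cos(3*x)) dx by parts with u = x**2, dv = (5*cos(3*x)) dx, so v = 5*sin(3*x)/3: now 5*x**2*sin(3*x)/3 + ∫(-10*x*sin(3*x)/3) dx + ∫(-5*exp(x)) dx.
Step 3. Integrate ∫(-10*x*sin(3*x)/3) dx by parts with u = x, dv = (-10*sin(3*x)/3) dx, so v = 10*cos(3*x)/9: now 5*x**2*sin(3*x)/3 + 10*x*cos(3*x)/9 + ∫(-5*exp(x)) dx + ∫(-10*cos(3*x)/9) dx.
Step 4. Evaluate the standard form: now 5*x**2*sin(3*x)/3 + 10*x*cos(3*x)/9 - 10*sin(3*x)/27 + ∫(-5*exp(x)) dx.
Step 5. Evaluate the standard form: now 5*x**2*sin(3*x)/3 + 10*x*cos(3*x)/9 - 5*exp(x) - 10*sin(3*x)/27.
Answer: 5*x**2*sin(3*x)/3 + 10*x*cos(3*x)/9 - 5*exp(x) - 10*sin(3*x)/27.


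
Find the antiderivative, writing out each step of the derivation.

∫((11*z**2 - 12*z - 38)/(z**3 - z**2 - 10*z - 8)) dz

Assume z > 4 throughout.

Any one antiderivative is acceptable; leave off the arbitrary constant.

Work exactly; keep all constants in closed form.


Step 1. Decompose ∫((11*z**2 - 12*z - 38)/(z**3 - z**2 - 10*z - 8)) dz by partial fractions, (11*z**2 - 12*z - 38)/(z**3 - z**2 - 10*z - 8) = 5/(z + 2) + 3/(z + 1) + 3/(z - 4): now ∫(3/(z - 4)) dz + ∫(3/(z + 1)) dz + ∫(5/(z + 2)) dz.
Step 2. Evaluate the standard form [assuming z > -2]: now 5*log(z + 2) + ∫(3/(z - 4)) dz + ∫(3/(z + 1)) dz.
Step 3. Evaluate the standard form [assuming z > 4]: now 3*log(z - 4) + 5*log(z + 2) + ∫(3/(z + 1)) dz.
Step 4. Evaluate the standard form [assuming z > -1]: now 3*log(z - 4) + 3*log(z + 1) + 5*log(z + 2).
Answer: 3*log(z - 4) + 3*log(z + 1) + 5*log(z + 2).


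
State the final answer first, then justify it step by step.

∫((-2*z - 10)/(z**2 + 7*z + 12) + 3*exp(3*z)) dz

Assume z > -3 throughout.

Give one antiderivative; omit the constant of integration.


The answer is exp(3*z) - 4*log(z + 3) + 2*log(z + 4).
Step 1. Rewrite: now ∫((-2*z - 10)/(z**2 + 7*z + 12)) dz + ∫(3*exp(3*z)) dz.
Step 2. Evaluate the standard form: now exp(3*z) + ∫((-2*z - 10)/(z**2 + 7*z + 12)) dz.
Step 3. Decompose ∫((-2*z - 10)/(z**2 + 7*z + 12)) dz by partial fractions, (-2*z - 10)/(z**2 + 7*z + 12) = 2/(z + 4) - 4/(z + 3): now exp(3*z) + ∫(-4/(z + 3)) dz + ∫(2/(z + 4)) dz.
Step 4. Evaluate the standard form [assuming z > -3]: now exp(3*z) - 4*log(z + 3) + ∫(2/(z + 4)) dz.
Step 5. Evaluate the standard form [assuming z > -4]: now exp(3*z) - 4*log(z + 3) + 2*log(z + 4).
Answer: exp(3*z) - 4*log(z + 3) + 2*log(z + 4).


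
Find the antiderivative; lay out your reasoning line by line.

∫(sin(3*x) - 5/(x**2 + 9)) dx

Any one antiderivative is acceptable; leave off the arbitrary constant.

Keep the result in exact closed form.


Step 1. Rewrite: now ∫(-5/(x**2 + 9)) dx + ∫(sin(3*x)) dx.
Step 2. Evaluate the standard form: now -5*atan(x/3)/3 + ∫(sin(3*x)) dx.
Step 3. Evaluate the standard form: now -cos(3*x)/3 - 5*atan(x/3)/3.
Answer: -cos(3*x)/3 - 5*atan(x/3)/3.


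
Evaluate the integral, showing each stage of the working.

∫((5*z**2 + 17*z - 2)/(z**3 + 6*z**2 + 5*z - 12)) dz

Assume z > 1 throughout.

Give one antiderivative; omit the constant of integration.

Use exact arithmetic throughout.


Step 1. Decompose ∫((5*z**2 + 17*z - 2)/(z**3 + 6*z**2 + 5*z - 12)) dz by partial fractions, (5*z**2 + 17*z - 2)/(z**3 + 6*z**2 + 5*z - 12) = 2/(z + 4) + 2/(z + 3) + 1/(z - 1): now ∫(1/(z - 1)) dz + ∫(2/(z + 3)) dz + ∫(2/(z + 4)) dz.
Step 2. Evaluate the standard form [assuming z > -4]: now 2*log(z + 4) + ∫(1/(z - 1)) dz + ∫(2/(z + 3)) dz.
Step 3. Evaluate the standard form [assuming z > -3]: now 2*log(z + 3) + 2*log(z + 4) + ∫(1/(z - 1)) dz.
Step 4. Evaluate the standard form [assuming z > 1]: now log(z - 1) + 2*log(z + 3) + 2*log(z + 4).
Answer: log(z - 1) + 2*log(z + 3) + 2*log(z + 4).


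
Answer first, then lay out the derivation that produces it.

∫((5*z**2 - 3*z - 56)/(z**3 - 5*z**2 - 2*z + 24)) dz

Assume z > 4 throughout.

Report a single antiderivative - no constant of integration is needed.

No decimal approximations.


The answer is 2*log(z - 4) + 4*log(z - 3) - log(z + 2).
Step 1. Decompose ∫((5*z**2 - 3*z - 56)/(z**3 - 5*z**2 - 2*z + 24)) dz by partial fractions, (5*z**2 - 3*z - 56)/(z**3 - 5*z**2 - 2*z + 24) = -1/(z + 2) + 4/(z - 3) + 2/(z - 4): now ∫(2/(z - 4)) dz + ∫(4/(z - 3)) dz + ∫(-1/(z + 2)) dz.
Step 2. Evaluate the standard form [assuming z > -2]: now -log(z + 2) + ∫(2/(z - 4)) dz + ∫(4/(z - 3)) dz.
Step 3. Evaluate the standard form [assuming z > 4]: now 2*log(z - 4) - log(z + 2) + ∫(4/(z - 3)) dz.
Step 4. Evaluate the standard form [assuming z > 3]: now 2*log(z - 4) + 4*log(z - 3) - log(z + 2).
Answer: 2*log(z - 4) + 4*log(z - 3) - log(z + 2).


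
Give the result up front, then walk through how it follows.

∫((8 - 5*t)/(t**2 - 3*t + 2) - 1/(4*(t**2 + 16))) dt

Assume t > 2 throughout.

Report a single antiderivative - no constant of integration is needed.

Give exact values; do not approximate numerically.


The answer is -2*log(t - 2) - 3*log(t - 1) - atan(t/4)/16.
Step 1. Rewrite: now ∫((8 - 5*t)/(t**2 - 3*t + 2)) dt + ∫(-1/(4*(t**2 + 16))) dt.
Step 2. Decompose ∫((8 - 5*t)/(t**2 - 3*t + 2)) dt by partial fractions, (8 - 5*t)/(t**2 - 3*t + 2) = -3/(t - 1) - 2/(t - 2): now ∫(-2/(t - 2)) dt + ∫(-3/(t - 1)) dt + ∫(-1/(4*(t**2 + 16))) dt.
Step 3. Evaluate the standard form [assuming t > 1]: now -3*log(t - 1) + ∫(-2/(t - 2)) dt + ∫(-1/(4*(t**2 + 16))) dt.
Step 4. Evaluate the standard form [assuming t > 2]: now -2*log(t - 2) - 3*log(t - 1) + ∫(-1/(4*(t**2 + 16))) dt.
Step 5. Evaluate the standard form: now -2*log(t - 2) - 3*log(t - 1) - atan(t/4)/16.
Answer: -2*log(t - 2) - 3*log(t - 1) - atan(t/4)/16.


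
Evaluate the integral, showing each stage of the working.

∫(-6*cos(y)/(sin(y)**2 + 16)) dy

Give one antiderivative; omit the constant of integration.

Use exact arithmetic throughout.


Step 1. Substitute u = sin(y), turning ∫(-6*cos(y)/(sin(y)**2 + 16)) dy into ∫(-6/(u**2 + 16)) du: now ∫(-6/(u**2 + 16)) du.
Step 2. Evaluate the standard form: now -3*atan(u/4)/2.
Step 3. Substitute back u = sin(y): now -3*atan(sin(y)/4)/2.
Answer: -3*atan(sin(y)/4)/2.


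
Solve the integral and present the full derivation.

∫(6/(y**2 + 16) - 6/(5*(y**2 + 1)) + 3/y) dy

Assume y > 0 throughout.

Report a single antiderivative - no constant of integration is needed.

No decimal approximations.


Step 1. Rewrite: now ∫(3/y) dy + ∫(-6/(5*(y**2 + 1))) dy + ∫(6/(y**2 + 16)) dy.
Step 2. Evaluate the standard form [assuming y > 0]: now 3*log(y) + ∫(-6/(5*(y**2 + 1))) dy + ∫(6/(y**2 + 16)) dy.
Step 3. Evaluate the standard form: now 3*log(y) + 3*atan(y/4)/2 + ∫(-6/(5*(y**2 + 1))) dy.
Step 4. Evaluate the standard form: now 3*log(y) + 3*atan(y/4)/2 - 6*atan(y)/5.
Answer: 3*log(y) + 3*atan(y/4)/2 - 6*atan(y)/5.


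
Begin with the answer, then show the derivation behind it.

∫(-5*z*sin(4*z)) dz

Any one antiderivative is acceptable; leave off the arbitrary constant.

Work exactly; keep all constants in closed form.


The answer is 5*z*cos(4*z)/4 - 5*sin(4*z)/16.
Step 1. Integrate ∫(-5*z*sin(4*z)) dz by parts with u = z, dv = (-5*sin(4*z)) dz, so v = 5*cos(4*z)/4: now 5*z*cos(4*z)/4 + ∫(-5*cos(4*z)/4) dz.
Step 2. Evaluate the standard form: now 5*z*cos(4*z)/4 - 5*sin(4*z)/16.
Answer: 5*z*cos(4*z)/4 - 5*sin(4*z)/16.


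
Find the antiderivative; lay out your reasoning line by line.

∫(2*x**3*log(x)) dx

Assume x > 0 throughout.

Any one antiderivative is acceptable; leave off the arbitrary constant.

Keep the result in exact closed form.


Step 1. Integrate ∫(2*x**3*log(x)) dx by parts with u = log(x), dv = (2*x**3) dx, so v = x**4/2 [assuming x > 0]: now x**4*log(x)/2 + ∫(-x**3/2) dx.
Step 2. Evaluate the standard form: now x**4*log(x)/2 - x**4/8.
Answer: x**4*log(x)/2 - x**4/8.


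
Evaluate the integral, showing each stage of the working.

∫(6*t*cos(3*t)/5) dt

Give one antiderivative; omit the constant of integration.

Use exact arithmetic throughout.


Step 1. Integrate ∫(6*t*cos(3*t)/5) dt by parts with u = t, dv = (6*cos(3*t)/5) dt, so v = 2*sin(3*t)/5: now 2*t*sin(3*t)/5 + ∫(-2*sin(3*t)/5) dt.
Step 2. Evaluate the standard form: now 2*t*sin(3*t)/5 + 2*cos(3*t)/15.
Answer: 2*t*sin(3*t)/5 + 2*cos(3*t)/15.


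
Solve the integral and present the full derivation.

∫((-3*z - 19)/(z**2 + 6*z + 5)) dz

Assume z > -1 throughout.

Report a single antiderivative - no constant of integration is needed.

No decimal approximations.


Step 1. Decompose ∫((-3*z - 19)/(z**2 + 6*z + 5)) dz by partial fractions, (-3*z - 19)/(z**2 + 6*z + 5) = 1/(z + 5) - 4/(z + 1): now ∫(-4/(z + 1)) dz + ∫(1/(z + 5)) dz.
Step 2. Evaluate the standard form [assuming z > -5]: now log(z + 5) + ∫(-4/(z + 1)) dz.
Step 3. Evaluate the standard form [assuming z > -1]: now -4*log(z + 1) + log(z + 5).
Answer: -4*log(z + 1) + log(z + 5).


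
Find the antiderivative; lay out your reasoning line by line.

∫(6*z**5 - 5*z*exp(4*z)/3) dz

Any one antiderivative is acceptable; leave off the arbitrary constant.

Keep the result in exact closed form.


Step 1. Rewrite: now ∫(6*z**5) dz + ∫(-5*z*exp(4*z)/3) dz.
Step 2. Evaluate the standard form: now z**6 + ∫(-5*z*exp(4*z)/3) dz.
Step 3. Integrate ∫(-5*z*exp(4*z)/3) dz by parts with u = z, dv = (-5*exp(4*z)/3) dz, so v = -5*exp(4*z)/12: now z**6 - 5*z*exp(4*z)/12 + ∫(5*exp(4*z)/12) dz.
Step 4. Evaluate the standard form: now z**6 - 5*z*exp(4*z)/12 + 5*exp(4*z)/48.
Answer: z**6 - 5*z*exp(4*z)/12 + 5*exp(4*z)/48.


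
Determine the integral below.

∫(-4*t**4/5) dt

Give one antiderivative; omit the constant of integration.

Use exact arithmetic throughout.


Answer: -4*t**5/25.


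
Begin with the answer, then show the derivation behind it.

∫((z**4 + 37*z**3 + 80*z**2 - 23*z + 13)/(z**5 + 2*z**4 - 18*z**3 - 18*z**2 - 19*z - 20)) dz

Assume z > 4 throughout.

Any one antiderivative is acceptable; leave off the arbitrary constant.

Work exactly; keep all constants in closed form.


The answer is 5*log(z - 4) - 2*log(z + 1) - 2*log(z + 5) + 3*atan(z).
Step 1. Decompose ∫((z**4 + 37*z**3 + 80*z**2 - 23*z + 13)/(z**5 + 2*z**4 - 18*z**3 - 18*z**2 - 19*z - 20)) dz by partial fractions, (z**4 + 37*z**3 + 80*z**2 - 23*z + 13)/(z**5 + 2*z**4 - 18*z**3 - 18*z**2 - 19*z - 20) = 3/(z**2 + 1) - 2/(z + 5) - 2/(z + 1) + 5/(z - 4): now ∫(5/(z - 4)) dz + ∫(-2/(z + 1)) dz + ∫(-2/(z + 5)) dz + ∫(3/(z**2 + 1)) dz.
Step 2. Evaluate the standard form [assuming z > -5]: now -2*log(z + 5) + ∫(5/(z - 4)) dz + ∫(-2/(z + 1)) dz + ∫(3/(z**2 + 1)) dz.
Step 3. Evaluate the standard form [assuming z > -1]: now -2*log(z + 1) - 2*log(z + 5) + ∫(5/(z - 4)) dz + ∫(3/(z**2 + 1)) dz.
Step 4. Evaluate the standard form [assuming z > 4]: now 5*log(z - 4) - 2*log(z + 1) - 2*log(z + 5) + ∫(3/(z**2 + 1)) dz.
Step 5. Evaluate the standard form: now 5*log(z - 4) - 2*log(z + 1) - 2*log(z + 5) + 3*atan(z).
Answer: 5*log(z - 4) - 2*log(z + 1) - 2*log(z + 5) + 3*atan(z).


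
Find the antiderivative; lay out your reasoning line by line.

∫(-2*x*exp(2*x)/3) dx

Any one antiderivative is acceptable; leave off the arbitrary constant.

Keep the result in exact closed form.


Step 1. Integrate ∫(-2*x*exp(2*x)/3) dx by parts with u = x, dv = (-2*exp(2*x)/3) dx, so v = -exp(2*x)/3: now -x*exp(2*x)/3 + ∫(exp(2*x)/3) dx.
Step 2. Evaluate the standard form: now -x*exp(2*x)/3 + exp(2*x)/6.
Answer: -x*exp(2*x)/3 + exp(2*x)/6.


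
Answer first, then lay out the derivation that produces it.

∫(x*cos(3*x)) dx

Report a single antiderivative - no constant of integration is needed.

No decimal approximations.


The answer is x*sin(3*x)/3 + cos(3*x)/9.
Step 1. Integrate ∫(x*cos(3*x)) dx by parts with u = x, dv = (cos(3*x)) dx, so v = sin(3*x)/3: now x*sin(3*x)/3 + ∫(-sin(3*x)/3) dx.
Step 2. Evaluate the standard form: now x*sin(3*x)/3 + cos(3*x)/9.
Answer: x*sin(3*x)/3 + cos(3*x)/9.


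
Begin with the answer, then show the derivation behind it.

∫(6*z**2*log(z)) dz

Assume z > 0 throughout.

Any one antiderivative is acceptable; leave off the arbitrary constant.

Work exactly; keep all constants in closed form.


The answer is 2*z**3*log(z) - 2*z**3/3.
Step 1. Integrate ∫(6*z**2*log(z)) dz by parts with u = log(z), dv = (6*z**2) dz, so v = 2*z**3 [assuming z > 0]: now 2*z**3*log(z) + ∫(-2*z**2) dz.
Step 2. Evaluate the standard form: now 2*z**3*log(z) - 2*z**3/3.
Answer: 2*z**3*log(z) - 2*z**3/3.


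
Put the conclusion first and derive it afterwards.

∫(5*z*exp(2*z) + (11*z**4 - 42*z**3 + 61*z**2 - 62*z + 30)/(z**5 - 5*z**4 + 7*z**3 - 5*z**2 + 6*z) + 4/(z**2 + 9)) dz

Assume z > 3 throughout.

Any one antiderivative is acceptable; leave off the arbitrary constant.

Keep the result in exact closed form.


The answer is 5*z*exp(2*z)/2 - 5*exp(2*z)/4 + 5*log(z) + 5*log(z - 3) + log(z - 2) + 4*atan(z/3)/3 - 4*atan(z).
Step 1. Rewrite: now ∫(5*z*exp(2*z)) dz + ∫((11*z**4 - 42*z**3 + 61*z**2 - 62*z + 30)/(z**5 - 5*z**4 + 7*z**3 - 5*z**2 + 6*z)) dz + ∫(4/(z**2 + 9)) dz.
Step 2. Integrate ∫(5*z*exp(2*z)) dz by parts with u = z, dv = (5*exp(2*z)) dz, so v = 5*exp(2*z)/2: now 5*z*exp(2*z)/2 + ∫((11*z**4 - 42*z**3 + 61*z**2 - 62*z + 30)/(z**5 - 5*z**4 + 7*z**3 - 5*z**2 + 6*z)) dz + ∫(4/(z**2 + 9)) dz + ∫(-5*exp(2*z)/2) dz.
Step 3. Evaluate the standard form: now 5*z*exp(2*z)/2 - 5*exp(2*z)/4 + ∫((11*z**4 - 42*z**3 + 61*z**2 - 62*z + 30)/(z**5 - 5*z**4 + 7*z**3 - 5*z**2 + 6*z)) dz + ∫(4/(z**2 + 9)) dz.
Step 4. Decompose ∫((11*z**4 - 42*z**3 + 61*z**2 - 62*z + 30)/(z**5 - 5*z**4 + 7*z**3 - 5*z**2 + 6*z)) dz by partial fractions, (11*z**4 - 42*z**3 + 61*z**2 - 62*z + 30)/(z**5 - 5*z**4 + 7*z**3 - 5*z**2 + 6*z) = -4/(z**2 + 1) + 1/(z - 2) + 5/(z - 3) + 5/z: now 5*z*exp(2*z)/2 - 5*exp(2*z)/4 + ∫(5/z) dz + ∫(5/(z - 3)) dz + ∫(1/(z - 2)) dz + ∫(-4/(z**2 + 1)) dz + ∫(4/(z**2 + 9)) dz.
Step 5. Evaluate the standard form [assuming z > 2]: now 5*z*exp(2*z)/2 - 5*exp(2*z)/4 + log(z - 2) + ∫(5/z) dz + ∫(5/(z - 3)) dz + ∫(-4/(z**2 + 1)) dz + ∫(4/(z**2 + 9)) dz.
Step 6. Evaluate the standard form [assuming z > 3]: now 5*z*exp(2*z)/2 - 5*exp(2*z)/4 + 5*log(z - 3) + log(z - 2) + ∫(5/z) dz + ∫(-4/(z**2 + 1)) dz + ∫(4/(z**2 + 9)) dz.
Step 7. Evaluate the standard form [assuming z > 0]: now 5*z*exp(2*z)/2 - 5*exp(2*z)/4 + 5*log(z) + 5*log(z - 3) + log(z - 2) + ∫(-4/(z**2 + 1)) dz + ∫(4/(z**2 + 9)) dz.
Step 8. Evaluate the standard form: now 5*z*exp(2*z)/2 - 5*exp(2*z)/4 + 5*log(z) + 5*log(z - 3) + log(z - 2) - 4*atan(z) + ∫(4/(z**2 + 9)) dz.
Step 9. Evaluate the standard form: now 5*z*exp(2*z)/2 - 5*exp(2*z)/4 + 5*log(z) + 5*log(z - 3) + log(z - 2) + 4*atan(z/3)/3 - 4*atan(z).
Answer: 5*z*exp(2*z)/2 - 5*exp(2*z)/4 + 5*log(z) + 5*log(z - 3) + log(z - 2) + 4*atan(z/3)/3 - 4*atan(z).


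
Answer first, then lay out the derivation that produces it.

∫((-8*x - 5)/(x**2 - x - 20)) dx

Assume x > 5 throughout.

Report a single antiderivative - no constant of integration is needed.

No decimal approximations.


The answer is -5*log(x - 5) - 3*log(x + 4).
Step 1. Decompose ∫((-8*x - 5)/(x**2 - x - 20)) dx by partial fractions, (-8*x - 5)/(x**2 - x - 20) = -3/(x + 4) - 5/(x - 5): now ∫(-5/(x - 5)) dx + ∫(-3/(x + 4)) dx.
Step 2. Evaluate the standard form [assuming x > -4]: now -3*log(x + 4) + ∫(-5/(x - 5)) dx.
Step 3. Evaluate the standard form [assuming x > 5]: now -5*log(x - 5) - 3*log(x + 4).
Answer: -5*log(x - 5) - 3*log(x + 4).


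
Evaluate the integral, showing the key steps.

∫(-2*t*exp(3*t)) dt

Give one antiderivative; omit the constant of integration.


Step 1. Integrate ∫(-2*t*exp(3*t)) dt by parts with u = t, dv = (-2*exp(3*t)) dt, so v = -2*exp(3*t)/3: now -2*t*exp(3*t)/3 + ∫(2*exp(3*t)/3) dt.
Step 2. Evaluate the standard form: now -2*t*exp(3*t)/3 + 2*exp(3*t)/9.
Answer: -2*t*exp(3*t)/3 + 2*exp(3*t)/9.


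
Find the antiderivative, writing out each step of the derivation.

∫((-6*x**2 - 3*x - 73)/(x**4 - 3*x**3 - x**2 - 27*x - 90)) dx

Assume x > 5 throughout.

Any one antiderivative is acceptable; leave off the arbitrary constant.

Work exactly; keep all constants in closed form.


Step 1. Decompose ∫((-6*x**2 - 3*x - 73)/(x**4 - 3*x**3 - x**2 - 27*x - 90)) dx by partial fractions, (-6*x**2 - 3*x - 73)/(x**4 - 3*x**3 - x**2 - 27*x - 90) = 1/(x**2 + 9) + 1/(x + 2) - 1/(x - 5): now ∫(-1/(x - 5)) dx + ∫(1/(x + 2)) dx + ∫(1/(x**2 + 9)) dx.
Step 2. Evaluate the standard form [assuming x > -2]: now log(x + 2) + ∫(-1/(x - 5)) dx + ∫(1/(x**2 + 9)) dx.
Step 3. Evaluate the standard form [assuming x > 5]: now -log(x - 5) + log(x + 2) + ∫(1/(x**2 + 9)) dx.
Step 4. Evaluate the standard form: now -log(x - 5) + log(x + 2) + atan(x/3)/3.
Answer: -log(x - 5) + log(x + 2) + atan(x/3)/3.


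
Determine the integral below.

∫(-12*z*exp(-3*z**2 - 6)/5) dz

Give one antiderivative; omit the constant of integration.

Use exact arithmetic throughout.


Answer: 2*exp(-3*z**2 - 6)/5.


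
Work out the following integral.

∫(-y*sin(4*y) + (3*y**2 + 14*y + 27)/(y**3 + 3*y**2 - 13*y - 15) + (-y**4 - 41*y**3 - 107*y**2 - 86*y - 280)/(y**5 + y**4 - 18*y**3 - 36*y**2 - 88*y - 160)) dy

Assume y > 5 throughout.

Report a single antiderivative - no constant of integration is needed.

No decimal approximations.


Answer: y*cos(4*y)/4 - 5*log(y - 5) + 3*log(y - 3) - log(y + 1) + 2*log(y + 2) + 2*log(y + 4) + log(y + 5) - sin(4*y)/16 - 3*atan(y/2)/2.


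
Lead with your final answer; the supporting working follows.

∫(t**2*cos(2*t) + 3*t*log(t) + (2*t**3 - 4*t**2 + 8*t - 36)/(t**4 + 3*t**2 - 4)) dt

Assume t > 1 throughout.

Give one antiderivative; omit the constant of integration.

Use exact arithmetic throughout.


The answer is 3*t**2*log(t)/2 + t**2*sin(2*t)/2 - 3*t**2/4 + t*cos(2*t)/2 - 3*log(t - 1) + 5*log(t + 1) - sin(2*t)/4 + 2*atan(t/2).
Step 1. Rewrite: now ∫(3*t*log(t)) dt + ∫(t**2*cos(2*t)) dt + ∫((2*t**3 - 4*t**2 + 8*t - 36)/(t**4 + 3*t**2 - 4)) dt.
Step 2. Integrate ∫(t**2*cos(2*t)) dt by parts with u = t**2, dv = (cos(2*t)) dt, so v = sin(2*t)/2: now t**2*sin(2*t)/2 + ∫(3*t*log(t)) dt + ∫(-t*sin(2*t)) dt + ∫((2*t**3 - 4*t**2 + 8*t - 36)/(t**4 + 3*t**2 - 4)) dt.
Step 3. Integrate ∫(-t*sin(2*t)) dt by parts with u = t, dv = (-sin(2*t)) dt, so v = cos(2*t)/2: now t**2*sin(2*t)/2 + t*cos(2*t)/2 + ∫(3*t*log(t)) dt + ∫((2*t**3 - 4*t**2 + 8*t - 36)/(t**4 + 3*t**2 - 4)) dt + ∫(-cos(2*t)/2) dt.
Step 4. Evaluate the standard form: now t**2*sin(2*t)/2 + t*cos(2*t)/2 - sin(2*t)/4 + ∫(3*t*log(t)) dt + ∫((2*t**3 - 4*t**2 + 8*t - 36)/(t**4 + 3*t**2 - 4)) dt.
Step 5. Decompose ∫((2*t**3 - 4*t**2 + 8*t - 36)/(t**4 + 3*t**2 - 4)) dt by partial fractions, (2*t**3 - 4*t**2 + 8*t - 36)/(t**4 + 3*t**2 - 4) = 4/(t**2 + 4) + 5/(t + 1) - 3/(t - 1): now t**2*sin(2*t)/2 + t*cos(2*t)/2 - sin(2*t)/4 + ∫(3*t*log(t)) dt + ∫(-3/(t - 1)) dt + ∫(5/(t + 1)) dt + ∫(4/(t**2 + 4)) dt.
Step 6. Evaluate the standard form [assuming t > 1]: now t**2*sin(2*t)/2 + t*cos(2*t)/2 - 3*log(t - 1) - sin(2*t)/4 + ∫(3*t*log(t)) dt + ∫(5/(t + 1)) dt + ∫(4/(t**2 + 4)) dt.
Step 7. Evaluate the standard form [assuming t > -1]: now t**2*sin(2*t)/2 + t*cos(2*t)/2 - 3*log(t - 1) + 5*log(t + 1) - sin(2*t)/4 + ∫(3*t*log(t)) dt + ∫(4/(t**2 + 4)) dt.
Step 8. Evaluate the standard form: now t**2*sin(2*t)/2 + t*cos(2*t)/2 - 3*log(t - 1) + 5*log(t + 1) - sin(2*t)/4 + 2*atan(t/2) + ∫(3*t*log(t)) dt.
Step 9. Integrate ∫(3*t*log(t)) dt by parts with u = log(t), dv = (3*t) dt, so v = 3*t**2/2 [assuming t > 0]: now 3*t**2*log(t)/2 + t**2*sin(2*t)/2 + t*cos(2*t)/2 - 3*log(t - 1) + 5*log(t + 1) - sin(2*t)/4 + 2*atan(t/2) + ∫(-3*t/2) dt.
Step 10. Evaluate the standard form: now 3*t**2*log(t)/2 + t**2*sin(2*t)/2 - 3*t**2/4 + t*cos(2*t)/2 - 3*log(t - 1) + 5*log(t + 1) - sin(2*t)/4 + 2*atan(t/2).
Answer: 3*t**2*log(t)/2 + t**2*sin(2*t)/2 - 3*t**2/4 + t*cos(2*t)/2 - 3*log(t - 1) + 5*log(t + 1) - sin(2*t)/4 + 2*atan(t/2).


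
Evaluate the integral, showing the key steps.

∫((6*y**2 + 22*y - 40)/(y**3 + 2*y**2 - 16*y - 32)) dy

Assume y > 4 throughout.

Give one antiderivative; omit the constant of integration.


Step 1. Decompose ∫((6*y**2 + 22*y - 40)/(y**3 + 2*y**2 - 16*y - 32)) dy by partial fractions, (6*y**2 + 22*y - 40)/(y**3 + 2*y**2 - 16*y - 32) = -2/(y + 4) + 5/(y + 2) + 3/(y - 4): now ∫(3/(y - 4)) dy + ∫(5/(y + 2)) dy + ∫(-2/(y + 4)) dy.
Step 2. Evaluate the standard form [assuming y > 4]: now 3*log(y - 4) + ∫(5/(y + 2)) dy + ∫(-2/(y + 4)) dy.
Step 3. Evaluate the standard form [assuming y > -4]: now 3*log(y - 4) - 2*log(y + 4) + ∫(5/(y + 2)) dy.
Step 4. Evaluate the standard form [assuming y > -2]: now 3*log(y - 4) + 5*log(y + 2) - 2*log(y + 4).
Answer: 3*log(y - 4) + 5*log(y + 2) - 2*log(y + 4).


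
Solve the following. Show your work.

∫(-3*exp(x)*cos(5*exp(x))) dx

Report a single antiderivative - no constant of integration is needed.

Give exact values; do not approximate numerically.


Step 1. Substitute u = exp(x), turning ∫(-3*exp(x)*cos(5*exp(x))) dx into ∫(-3*cos(5*u)) du: now ∫(-3*cos(5*u)) du.
Step 2. Evaluate the standard form: now -3*sin(5*u)/5.
Step 3. Substitute back u = exp(x): now -3*sin(5*exp(x))/5.
Answer: -3*sin(5*exp(x))/5.


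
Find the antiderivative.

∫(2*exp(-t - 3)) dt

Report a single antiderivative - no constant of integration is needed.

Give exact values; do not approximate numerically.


Answer: -2*exp(-t - 3).


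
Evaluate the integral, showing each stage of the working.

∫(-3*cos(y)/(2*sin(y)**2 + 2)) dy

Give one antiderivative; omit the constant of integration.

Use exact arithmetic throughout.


Step 1. Substitute u = sin(y), turning ∫(-3*cos(y)/(2*sin(y)**2 + 2)) dy into ∫(-3/(2*(u**2 + 1))) du: now ∫(-3/(2*(u**2 + 1))) du.
Step 2. Evaluate the standard form: now -3*atan(u)/2.
Step 3. Substitute back u = sin(y): now -3*atan(sin(y))/2.
Answer: -3*atan(sin(y))/2.


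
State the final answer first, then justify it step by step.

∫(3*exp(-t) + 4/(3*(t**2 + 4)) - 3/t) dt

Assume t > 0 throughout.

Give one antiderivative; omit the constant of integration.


The answer is -3*log(t) + 2*atan(t/2)/3 - 3*exp(-t).
Step 1. Rewrite: now ∫(-3/t) dt + ∫(4/(3*(t**2 + 4))) dt + ∫(3*exp(-t)) dt.
Step 2. Evaluate the standard form [assuming t > 0]: now -3*log(t) + ∫(4/(3*(t**2 + 4))) dt + ∫(3*exp(-t)) dt.
Step 3. Evaluate the standard form: now -3*log(t) + ∫(4/(3*(t**2 + 4))) dt - 3*exp(-t).
Step 4. Evaluate the standard form: now -3*log(t) + 2*atan(t/2)/3 - 3*exp(-t).
Answer: -3*log(t) + 2*atan(t/2)/3 - 3*exp(-t).


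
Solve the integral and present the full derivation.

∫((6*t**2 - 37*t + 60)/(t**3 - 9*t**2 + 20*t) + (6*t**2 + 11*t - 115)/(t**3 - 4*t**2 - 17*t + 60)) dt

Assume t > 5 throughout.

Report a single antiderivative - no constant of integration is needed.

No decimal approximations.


Step 1. Rewrite: now ∫((6*t**2 - 37*t + 60)/(t**3 - 9*t**2 + 20*t)) dt + ∫((6*t**2 + 11*t - 115)/(t**3 - 4*t**2 - 17*t + 60)) dt.
Step 2. Decompose ∫((6*t**2 + 11*t - 115)/(t**3 - 4*t**2 - 17*t + 60)) dt by partial fractions, (6*t**2 + 11*t - 115)/(t**3 - 4*t**2 - 17*t + 60) = -1/(t + 4) + 2/(t - 3) + 5/(t - 5): now ∫((6*t**2 - 37*t + 60)/(t**3 - 9*t**2 + 20*t)) dt + ∫(5/(t - 5)) dt + ∫(2/(t - 3)) dt + ∫(-1/(t + 4)) dt.
Step 3. Evaluate the standard form [assuming t > -4]: now -log(t + 4) + ∫((6*t**2 - 37*t + 60)/(t**3 - 9*t**2 + 20*t)) dt + ∫(5/(t - 5)) dt + ∫(2/(t - 3)) dt.
Step 4. Evaluate the standard form [assuming t > 3]: now 2*log(t - 3) - log(t + 4) + ∫((6*t**2 - 37*t + 60)/(t**3 - 9*t**2 + 20*t)) dt + ∫(5/(t - 5)) dt.
Step 5. Evaluate the standard form [assuming t > 5]: now 5*log(t - 5) + 2*log(t - 3) - log(t + 4) + ∫((6*t**2 - 37*t + 60)/(t**3 - 9*t**2 + 20*t)) dt.
Step 6. Decompose ∫((6*t**2 - 37*t + 60)/(t**3 - 9*t**2 + 20*t)) dt by partial fractions, (6*t**2 - 37*t + 60)/(t**3 - 9*t**2 + 20*t) = -2/(t - 4) + 5/(t - 5) + 3/t: now 5*log(t - 5) + 2*log(t - 3) - log(t + 4) + ∫(3/t) dt + ∫(5/(t - 5)) dt + ∫(-2/(t - 4)) dt.
Step 7. Evaluate the standard form [assuming t > 5]: now 10*log(t - 5) + 2*log(t - 3) - log(t + 4) + ∫(3/t) dt + ∫(-2/(t - 4)) dt.
Step 8. Evaluate the standard form [assuming t > 0]: now 3*log(t) + 10*log(t - 5) + 2*log(t - 3) - log(t + 4) + ∫(-2/(t - 4)) dt.
Step 9. Evaluate the standard form [assuming t > 4]: now 3*log(t) + 10*log(t - 5) - 2*log(t - 4) + 2*log(t - 3) - log(t + 4).
Answer: 3*log(t) + 10*log(t - 5) - 2*log(t - 4) + 2*log(t - 3) - log(t + 4).


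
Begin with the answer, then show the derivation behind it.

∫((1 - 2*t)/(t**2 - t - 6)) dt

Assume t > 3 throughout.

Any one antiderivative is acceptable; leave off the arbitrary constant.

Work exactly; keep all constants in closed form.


The answer is -log(t - 3) - log(t + 2).
Step 1. Decompose ∫((1 - 2*t)/(t**2 - t - 6)) dt by partial fractions, (1 - 2*t)/(t**2 - t - 6) = -1/(t + 2) - 1/(t - 3): now ∫(-1/(t - 3)) dt + ∫(-1/(t + 2)) dt.
Step 2. Evaluate the standard form [assuming t > 3]: now -log(t - 3) + ∫(-1/(t + 2)) dt.
Step 3. Evaluate the standard form [assuming t > -2]: now -log(t - 3) - log(t + 2).
Answer: -log(t - 3) - log(t + 2).


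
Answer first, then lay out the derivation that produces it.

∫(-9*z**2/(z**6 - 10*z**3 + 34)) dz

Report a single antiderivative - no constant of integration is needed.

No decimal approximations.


The answer is -atan(z**3/3 - 5/3).
Step 1. Substitute u = z**3 - 5, turning ∫(-9*z**2/(z**6 - 10*z**3 + 34)) dz into ∫(-3/(u**2 + 9)) du: now ∫(-3/(u**2 + 9)) du.
Step 2. Evaluate the standard form: now -atan(u/3).
Step 3. Substitute back u = z**3 - 5: now -atan(z**3/3 - 5/3).
Answer: -atan(z**3/3 - 5/3).


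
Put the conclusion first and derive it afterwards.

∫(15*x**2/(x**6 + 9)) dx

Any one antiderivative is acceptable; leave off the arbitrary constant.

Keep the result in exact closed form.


The answer is 5*atan(x**3/3)/3.
Step 1. Substitute u = x**3, turning ∫(15*x**2/(x**6 + 9)) dx into ∫(5/(u**2 + 9)) du: now ∫(5/(u**2 + 9)) du.
Step 2. Evaluate the standard form: now 5*atan(u/3)/3.
Step 3. Substitute back u = x**3: now 5*atan(x**3/3)/3.
Answer: 5*atan(x**3/3)/3.


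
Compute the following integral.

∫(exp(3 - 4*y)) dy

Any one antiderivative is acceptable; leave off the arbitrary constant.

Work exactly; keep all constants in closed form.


Answer: -exp(3 - 4*y)/4.


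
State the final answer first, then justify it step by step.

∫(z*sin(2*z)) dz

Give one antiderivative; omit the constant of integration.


The answer is -z*cos(2*z)/2 + sin(2*z)/4.
Step 1. Integrate ∫(z*sin(2*z)) dz by parts with u = z, dv = (sin(2*z)) dz, so v = -cos(2*z)/2: now -z*cos(2*z)/2 + ∫(cos(2*z)/2) dz.
Step 2. Evaluate the standard form: now -z*cos(2*z)/2 + sin(2*z)/4.
Answer: -z*cos(2*z)/2 + sin(2*z)/4.


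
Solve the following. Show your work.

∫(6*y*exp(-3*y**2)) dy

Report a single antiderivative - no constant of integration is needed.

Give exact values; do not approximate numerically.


Step 1. Substitute u = y**2, turning ∫(6*y*exp(-3*y**2)) dy into ∫(3*exp(-3*u)) du: now ∫(3*exp(-3*u)) du.
Step 2. Evaluate the standard form: now -exp(-3*u).
Step 3. Substitute back u = y**2: now -exp(-3*y**2).
Answer: -exp(-3*y**2).


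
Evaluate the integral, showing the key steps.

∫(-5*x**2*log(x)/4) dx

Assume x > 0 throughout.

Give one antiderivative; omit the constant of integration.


Step 1. Integrate ∫(-5*x**2*log(x)/4) dx by parts with u = log(x), dv = (-5*x**2/4) dx, so v = -5*x**3/12 [assuming x > 0]: now -5*x**3*log(x)/12 + ∫(5*x**2/12) dx.
Step 2. Evaluate the standard form: now -5*x**3*log(x)/12 + 5*x**3/36.
Answer: -5*x**3*log(x)/12 + 5*x**3/36.


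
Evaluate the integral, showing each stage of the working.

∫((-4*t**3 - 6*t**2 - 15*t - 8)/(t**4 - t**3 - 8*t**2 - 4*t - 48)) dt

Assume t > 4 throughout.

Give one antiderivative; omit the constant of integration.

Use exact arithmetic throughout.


Step 1. Decompose ∫((-4*t**3 - 6*t**2 - 15*t - 8)/(t**4 - t**3 - 8*t**2 - 4*t - 48)) dt by partial fractions, (-4*t**3 - 6*t**2 - 15*t - 8)/(t**4 - t**3 - 8*t**2 - 4*t - 48) = -1/(t**2 + 4) - 1/(t + 3) - 3/(t - 4): now ∫(-3/(t - 4)) dt + ∫(-1/(t + 3)) dt + ∫(-1/(t**2 + 4)) dt.
Step 2. Evaluate the standard form [assuming t > -3]: now -log(t + 3) + ∫(-3/(t - 4)) dt + ∫(-1/(t**2 + 4)) dt.
Step 3. Evaluate the standard form [assuming t > 4]: now -3*log(t - 4) - log(t + 3) + ∫(-1/(t**2 + 4)) dt.
Step 4. Evaluate the standard form: now -3*log(t - 4) - log(t + 3) - atan(t/2)/2.
Answer: -3*log(t - 4) - log(t + 3) - atan(t/2)/2.


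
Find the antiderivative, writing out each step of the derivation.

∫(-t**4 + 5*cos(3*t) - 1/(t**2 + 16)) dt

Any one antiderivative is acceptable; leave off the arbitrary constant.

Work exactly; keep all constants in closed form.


Step 1. Rewrite: now ∫(-t**4) dt + ∫(-1/(t**2 + 16)) dt + ∫(5*cos(3*t)) dt.
Step 2. Evaluate the standard form: now -t**5/5 + ∫(-1/(t**2 + 16)) dt + ∫(5*cos(3*t)) dt.
Step 3. Evaluate the standard form: now -t**5/5 - atan(t/4)/4 + ∫(5*cos(3*t)) dt.
Step 4. Evaluate the standard form: now -t**5/5 + 5*sin(3*t)/3 - atan(t/4)/4.
Answer: -t**5/5 + 5*sin(3*t)/3 - atan(t/4)/4.


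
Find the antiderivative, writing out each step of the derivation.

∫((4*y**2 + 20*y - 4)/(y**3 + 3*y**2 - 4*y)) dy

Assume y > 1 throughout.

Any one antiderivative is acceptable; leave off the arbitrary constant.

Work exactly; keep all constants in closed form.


Step 1. Decompose ∫((4*y**2 + 20*y - 4)/(y**3 + 3*y**2 - 4*y)) dy by partial fractions, (4*y**2 + 20*y - 4)/(y**3 + 3*y**2 - 4*y) = -1/(y + 4) + 4/(y - 1) + 1/y: now ∫(1/y) dy + ∫(4/(y - 1)) dy + ∫(-1/(y + 4)) dy.
Step 2. Evaluate the standard form [assuming y > -4]: now -log(y + 4) + ∫(1/y) dy + ∫(4/(y - 1)) dy.
Step 3. Evaluate the standard form [assuming y > 1]: now 4*log(y - 1) - log(y + 4) + ∫(1/y) dy.
Step 4. Evaluate the standard form [assuming y > 0]: now log(y) + 4*log(y - 1) - log(y + 4).
Answer: log(y) + 4*log(y - 1) - log(y + 4).


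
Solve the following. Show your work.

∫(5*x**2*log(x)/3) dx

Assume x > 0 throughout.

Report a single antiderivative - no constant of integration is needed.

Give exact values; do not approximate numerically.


Step 1. Integrate ∫(5*x**2*log(x)/3) dx by parts with u = log(x), dv = (5*x**2/3) dx, so v = 5*x**3/9 [assuming x > 0]: now 5*x**3*log(x)/9 + ∫(-5*x**2/9) dx.
Step 2. Evaluate the standard form: now 5*x**3*log(x)/9 - 5*x**3/27.
Answer: 5*x**3*log(x)/9 - 5*x**3/27.


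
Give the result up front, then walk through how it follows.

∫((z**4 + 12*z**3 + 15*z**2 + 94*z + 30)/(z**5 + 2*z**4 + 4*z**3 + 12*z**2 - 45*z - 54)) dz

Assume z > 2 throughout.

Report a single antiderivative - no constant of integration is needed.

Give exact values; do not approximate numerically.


The answer is 2*log(z - 2) + log(z + 1) - 2*log(z + 3) + atan(z/3)/3.
Step 1. Decompose ∫((z**4 + 12*z**3 + 15*z**2 + 94*z + 30)/(z**5 + 2*z**4 + 4*z**3 + 12*z**2 - 45*z - 54)) dz by partial fractions, (z**4 + 12*z**3 + 15*z**2 + 94*z + 30)/(z**5 + 2*z**4 + 4*z**3 + 12*z**2 - 45*z - 54) = 1/(z**2 + 9) - 2/(z + 3) + 1/(z + 1) + 2/(z - 2): now ∫(2/(z - 2)) dz + ∫(1/(z + 1)) dz + ∫(-2/(z + 3)) dz + ∫(1/(z**2 + 9)) dz.
Step 2. Evaluate the standard form [assuming z > 2]: now 2*log(z - 2) + ∫(1/(z + 1)) dz + ∫(-2/(z + 3)) dz + ∫(1/(z**2 + 9)) dz.
Step 3. Evaluate the standard form [assuming z > -3]: now 2*log(z - 2) - 2*log(z + 3) + ∫(1/(z + 1)) dz + ∫(1/(z**2 + 9)) dz.
Step 4. Evaluate the standard form [assuming z > -1]: now 2*log(z - 2) + log(z + 1) - 2*log(z + 3) + ∫(1/(z**2 + 9)) dz.
Step 5. Evaluate the standard form: now 2*log(z - 2) + log(z + 1) - 2*log(z + 3) + atan(z/3)/3.
Answer: 2*log(z - 2) + log(z + 1) - 2*log(z + 3) + atan(z/3)/3.


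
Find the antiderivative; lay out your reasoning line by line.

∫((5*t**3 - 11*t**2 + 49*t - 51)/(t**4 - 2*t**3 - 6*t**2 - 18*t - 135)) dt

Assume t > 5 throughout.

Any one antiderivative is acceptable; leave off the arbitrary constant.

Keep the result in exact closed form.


Step 1. Decompose ∫((5*t**3 - 11*t**2 + 49*t - 51)/(t**4 - 2*t**3 - 6*t**2 - 18*t - 135)) dt by partial fractions, (5*t**3 - 11*t**2 + 49*t - 51)/(t**4 - 2*t**3 - 6*t**2 - 18*t - 135) = -2/(t**2 + 9) + 3/(t + 3) + 2/(t - 5): now ∫(2/(t - 5)) dt + ∫(3/(t + 3)) dt + ∫(-2/(t**2 + 9)) dt.
Step 2. Evaluate the standard form [assuming t > -3]: now 3*log(t + 3) + ∫(2/(t - 5)) dt + ∫(-2/(t**2 + 9)) dt.
Step 3. Evaluate the standard form [assuming t > 5]: now 2*log(t - 5) + 3*log(t + 3) + ∫(-2/(t**2 + 9)) dt.
Step 4. Evaluate the standard form: now 2*log(t - 5) + 3*log(t + 3) - 2*atan(t/3)/3.
Answer: 2*log(t - 5) + 3*log(t + 3) - 2*atan(t/3)/3.


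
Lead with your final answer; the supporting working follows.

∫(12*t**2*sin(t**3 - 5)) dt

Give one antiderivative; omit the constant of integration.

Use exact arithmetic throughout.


The answer is -4*cos(t**3 - 5).
Step 1. Substitute u = t**3 - 5, turning ∫(12*t**2*sin(t**3 - 5)) dt into ∫(4*sin(u)) du: now ∫(4*sin(u)) du.
Step 2. Evaluate the standard form: now -4*cos(u).
Step 3. Substitute back u = t**3 - 5: now -4*cos(t**3 - 5).
Answer: -4*cos(t**3 - 5).


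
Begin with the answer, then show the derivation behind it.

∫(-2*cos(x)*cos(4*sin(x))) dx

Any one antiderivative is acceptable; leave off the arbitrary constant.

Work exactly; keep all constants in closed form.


The answer is -sin(4*sin(x))/2.
Step 1. Substitute u = sin(x), turning ∫(-2*cos(x)*cos(4*sin(x))) dx into ∫(-2*cos(4*u)) du: now ∫(-2*cos(4*u)) du.
Step 2. Evaluate the standard form: now -sin(4*u)/2.
Step 3. Substitute back u = sin(x): now -sin(4*sin(x))/2.
Answer: -sin(4*sin(x))/2.


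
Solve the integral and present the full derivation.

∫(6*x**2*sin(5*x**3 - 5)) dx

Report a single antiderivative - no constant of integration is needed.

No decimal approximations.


Step 1. Substitute u = x**3 - 1, turning ∫(6*x**2*sin(5*x**3 - 5)) dx into ∫(2*sin(5*u)) du: now ∫(2*sin(5*u)) du.
Step 2. Evaluate the standard form: now -2*cos(5*u)/5.
Step 3. Substitute back u = x**3 - 1: now -2*cos(5*x**3 - 5)/5.
Answer: -2*cos(5*x**3 - 5)/5.


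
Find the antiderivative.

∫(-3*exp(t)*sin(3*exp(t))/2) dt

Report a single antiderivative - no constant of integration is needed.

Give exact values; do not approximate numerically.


Answer: cos(3*exp(t))/2.


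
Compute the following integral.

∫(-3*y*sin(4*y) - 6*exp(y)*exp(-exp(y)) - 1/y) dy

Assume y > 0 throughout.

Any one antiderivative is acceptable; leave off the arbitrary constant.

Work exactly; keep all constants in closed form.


Answer: 3*y*cos(4*y)/4 - log(y) - 3*sin(4*y)/16 + 6*exp(-exp(y)).


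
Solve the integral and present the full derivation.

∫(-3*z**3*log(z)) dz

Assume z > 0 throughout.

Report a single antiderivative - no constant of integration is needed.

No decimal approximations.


Step 1. Integrate ∫(-3*z**3*log(z)) dz by parts with u = log(z), dv = (-3*z**3) dz, so v = -3*z**4/4 [assuming z > 0]: now -3*z**4*log(z)/4 + ∫(3*z**3/4) dz.
Step 2. Evaluate the standard form: now -3*z**4*log(z)/4 + 3*z**4/16.
Answer: -3*z**4*log(z)/4 + 3*z**4/16.


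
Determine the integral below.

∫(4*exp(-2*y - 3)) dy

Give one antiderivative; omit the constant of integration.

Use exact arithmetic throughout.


Answer: -2*exp(-2*y - 3).


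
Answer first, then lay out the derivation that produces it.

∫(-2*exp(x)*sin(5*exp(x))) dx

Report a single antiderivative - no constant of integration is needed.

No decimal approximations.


The answer is 2*cos(5*exp(x))/5.
Step 1. Substitute u = exp(x), turning ∫(-2*exp(x)*sin(5*exp(x))) dx into ∫(-2*sin(5*u)) du: now ∫(-2*sin(5*u)) du.
Step 2. Evaluate the standard form: now 2*cos(5*u)/5.
Step 3. Substitute back u = exp(x): now 2*cos(5*exp(x))/5.
Answer: 2*cos(5*exp(x))/5.


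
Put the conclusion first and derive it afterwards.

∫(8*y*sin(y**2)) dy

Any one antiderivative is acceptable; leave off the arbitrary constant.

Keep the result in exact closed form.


The answer is -4*cos(y**2).
Step 1. Substitute u = y**2, turning ∫(8*y*sin(y**2)) dy into ∫(4*sin(u)) du: now ∫(4*sin(u)) du.
Step 2. Evaluate the standard form: now -4*cos(u).
Step 3. Substitute back u = y**2: now -4*cos(y**2).
Answer: -4*cos(y**2).
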